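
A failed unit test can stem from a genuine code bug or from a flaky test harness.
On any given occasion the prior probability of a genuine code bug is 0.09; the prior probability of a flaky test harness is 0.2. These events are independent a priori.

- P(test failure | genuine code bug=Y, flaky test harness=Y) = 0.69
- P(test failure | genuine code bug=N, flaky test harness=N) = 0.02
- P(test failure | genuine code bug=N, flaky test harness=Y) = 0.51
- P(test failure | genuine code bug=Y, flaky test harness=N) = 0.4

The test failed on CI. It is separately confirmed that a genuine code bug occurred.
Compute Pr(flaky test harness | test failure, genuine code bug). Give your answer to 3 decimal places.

Pr(flaky test harness | test failure, genuine code bug) ≈ 0.301

By total probability over both values of flaky test harness:
  P(test failure | genuine code bug) = 0.4*0.8 + 0.69*0.2
        = 0.320000 + 0.138000 = 0.458000
Configurations with flaky test harness contribute 0.138000, so
  P(flaky test harness | test failure, genuine code bug) = 0.138000 / 0.458000 ≈ 0.301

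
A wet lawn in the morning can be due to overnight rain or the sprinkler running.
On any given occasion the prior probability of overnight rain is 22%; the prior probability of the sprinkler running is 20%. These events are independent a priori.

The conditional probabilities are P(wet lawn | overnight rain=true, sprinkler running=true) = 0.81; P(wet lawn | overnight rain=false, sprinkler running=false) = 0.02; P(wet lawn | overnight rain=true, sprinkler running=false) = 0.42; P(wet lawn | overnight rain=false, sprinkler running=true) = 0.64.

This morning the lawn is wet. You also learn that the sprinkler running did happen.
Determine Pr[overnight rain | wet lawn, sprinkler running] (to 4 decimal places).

Pr[overnight rain | wet lawn, sprinkler running] ≈ 0.2631

Enumerate both values of overnight rain and weight by the priors:
  P(wet lawn | sprinkler running) = 0.64×0.78 + 0.81×0.22
        = 0.499200 + 0.178200 = 0.677400
Configurations with overnight rain contribute 0.178200, so
  P(overnight rain | wet lawn, sprinkler running) = 0.178200 / 0.677400 ≈ 0.2631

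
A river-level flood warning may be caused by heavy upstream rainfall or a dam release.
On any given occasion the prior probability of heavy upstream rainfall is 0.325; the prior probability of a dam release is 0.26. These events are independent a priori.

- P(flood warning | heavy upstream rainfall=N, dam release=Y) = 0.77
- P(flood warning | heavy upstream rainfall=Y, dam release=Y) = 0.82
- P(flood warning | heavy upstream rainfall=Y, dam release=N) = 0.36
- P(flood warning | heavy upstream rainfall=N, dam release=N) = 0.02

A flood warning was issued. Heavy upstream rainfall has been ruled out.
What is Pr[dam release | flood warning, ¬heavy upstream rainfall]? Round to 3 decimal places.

By total probability over both values of dam release:
  P(flood warning | ¬heavy upstream rainfall) = 0.02·0.74 + 0.77·0.26
        = 0.014800 + 0.200200 = 0.215000
Keeping only the dam release-present terms gives 0.200200, so
  P(dam release | flood warning, ¬heavy upstream rainfall) = 0.200200 / 0.215000 ≈ 0.931

Pr[dam release | flood warning, ¬heavy upstream rainfall] ≈ 0.931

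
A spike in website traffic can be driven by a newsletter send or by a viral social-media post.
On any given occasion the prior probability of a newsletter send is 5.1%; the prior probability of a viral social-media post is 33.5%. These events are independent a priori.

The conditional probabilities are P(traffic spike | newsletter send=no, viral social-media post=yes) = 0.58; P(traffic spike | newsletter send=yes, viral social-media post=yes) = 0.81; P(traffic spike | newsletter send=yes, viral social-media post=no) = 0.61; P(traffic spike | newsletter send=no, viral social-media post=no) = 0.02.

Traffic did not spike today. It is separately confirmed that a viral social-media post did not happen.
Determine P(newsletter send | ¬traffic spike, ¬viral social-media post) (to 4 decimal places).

P(newsletter send | ¬traffic spike, ¬viral social-media post) ≈ 0.0209

For the numerator, keep only newsletter send=true terms: 0.39×0.051 = 0.019890
Normalizer over all consistent configurations: 0.98×0.949 + 0.39×0.051 = 0.949910
Posterior = 0.019890 / 0.949910 ≈ 0.0209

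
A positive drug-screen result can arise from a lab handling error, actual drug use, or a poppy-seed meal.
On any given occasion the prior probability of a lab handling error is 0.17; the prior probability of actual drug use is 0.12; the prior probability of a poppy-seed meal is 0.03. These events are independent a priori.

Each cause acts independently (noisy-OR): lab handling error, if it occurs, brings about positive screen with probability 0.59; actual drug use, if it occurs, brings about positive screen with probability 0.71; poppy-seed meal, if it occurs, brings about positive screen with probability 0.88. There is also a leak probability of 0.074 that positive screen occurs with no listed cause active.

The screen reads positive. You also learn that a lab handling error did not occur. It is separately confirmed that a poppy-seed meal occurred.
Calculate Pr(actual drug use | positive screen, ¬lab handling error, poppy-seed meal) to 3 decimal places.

Pr(actual drug use | positive screen, ¬lab handling error, poppy-seed meal) ≈ 0.129

Under noisy-OR, P(positive screen | causes) = 1 − (1−0.074)·∏(1−qᵢ) over the active causes.
Sum P(positive screen|·) weighted by the priors over both values of actual drug use:
  P(positive screen | ¬lab handling error, poppy-seed meal) = 0.88888·0.88 + 0.967775·0.12
        = 0.782214 + 0.116133 = 0.898347
The terms with actual drug use present sum to 0.116133, so
  P(actual drug use | positive screen, ¬lab handling error, poppy-seed meal) = 0.116133 / 0.898347 ≈ 0.129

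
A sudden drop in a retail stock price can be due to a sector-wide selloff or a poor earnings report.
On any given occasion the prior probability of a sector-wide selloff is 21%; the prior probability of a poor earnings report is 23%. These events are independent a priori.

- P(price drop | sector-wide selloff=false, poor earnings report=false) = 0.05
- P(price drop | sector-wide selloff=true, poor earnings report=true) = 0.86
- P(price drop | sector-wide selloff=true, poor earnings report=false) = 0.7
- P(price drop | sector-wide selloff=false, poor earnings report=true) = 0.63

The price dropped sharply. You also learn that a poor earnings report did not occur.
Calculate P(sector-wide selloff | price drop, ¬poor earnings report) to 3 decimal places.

P(sector-wide selloff | price drop, ¬poor earnings report) ≈ 0.788

Weight on sector-wide selloff=true, given the evidence: 0.7·0.21 = 0.147000
Normalizer over all consistent configurations: 0.05·0.79 + 0.7·0.21 = 0.186500
P(sector-wide selloff | price drop, ¬poor earnings report) = 0.147000/0.186500 ≈ 0.788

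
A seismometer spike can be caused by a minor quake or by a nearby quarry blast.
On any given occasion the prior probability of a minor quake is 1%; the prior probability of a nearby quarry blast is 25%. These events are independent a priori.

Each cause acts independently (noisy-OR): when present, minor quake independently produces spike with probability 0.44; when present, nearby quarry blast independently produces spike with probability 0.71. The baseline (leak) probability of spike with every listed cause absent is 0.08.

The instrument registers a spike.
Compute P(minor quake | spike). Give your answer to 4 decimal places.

P(minor quake | spike) ≈ 0.0234

Under noisy-OR, P(spike | causes) = 1 − (1−0.08)·∏(1−qᵢ) over the active causes.
P(spike) = 0.08*0.99*0.75 + 0.7332*0.99*0.25 + 0.4848*0.01*0.75 + 0.850592*0.01*0.25 = 0.059400 + 0.181467 + 0.003636 + 0.002126 = 0.246629
Restricting to configurations with minor quake present: 0.003636 + 0.002126 = 0.005762.
P(minor quake | spike) = 0.005762 / 0.246629 ≈ 0.0234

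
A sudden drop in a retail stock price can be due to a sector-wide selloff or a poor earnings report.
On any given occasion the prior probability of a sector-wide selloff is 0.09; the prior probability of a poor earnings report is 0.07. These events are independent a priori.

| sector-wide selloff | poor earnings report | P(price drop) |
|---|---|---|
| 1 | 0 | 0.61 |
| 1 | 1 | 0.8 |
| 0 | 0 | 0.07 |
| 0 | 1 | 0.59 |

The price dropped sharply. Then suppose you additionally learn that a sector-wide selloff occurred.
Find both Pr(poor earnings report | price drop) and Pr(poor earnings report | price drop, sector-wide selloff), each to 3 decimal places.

Pr(poor earnings report | price drop) ≈ 0.279; Pr(poor earnings report | price drop, sector-wide selloff) ≈ 0.090

P(price drop) = 0.07×0.91×0.93 + 0.59×0.91×0.07 + 0.61×0.09×0.93 + 0.8×0.09×0.07 = 0.059241 + 0.037583 + 0.051057 + 0.005040 = 0.152921
Of this, 0.042623 comes from 0.037583 + 0.005040 (the poor earnings report=true cases).
So P(poor earnings report | price drop) = 0.042623/0.152921 ≈ 0.279.

Now also conditioning on sector-wide selloff=true:
By total probability over both values of poor earnings report:
  P(price drop | sector-wide selloff) = 0.61*0.93 + 0.8*0.07
        = 0.567300 + 0.056000 = 0.623300
Configurations with poor earnings report contribute 0.056000, so
  P(poor earnings report | price drop, sector-wide selloff) = 0.056000 / 0.623300 ≈ 0.090
— sector-wide selloff explains away the evidence for poor earnings report.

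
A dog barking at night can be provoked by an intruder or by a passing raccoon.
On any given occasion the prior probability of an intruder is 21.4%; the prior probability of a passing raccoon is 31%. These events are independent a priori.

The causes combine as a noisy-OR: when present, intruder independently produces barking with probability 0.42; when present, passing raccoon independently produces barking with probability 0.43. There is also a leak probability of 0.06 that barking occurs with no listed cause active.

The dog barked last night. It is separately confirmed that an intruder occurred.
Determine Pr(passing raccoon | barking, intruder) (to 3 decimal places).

Under noisy-OR, P(barking | causes) = 1 − (1−0.06)·∏(1−qᵢ) over the active causes.
By total probability over both values of passing raccoon:
  P(barking | intruder) = 0.4548*0.69 + 0.689236*0.31
        = 0.313812 + 0.213663 = 0.527475
The terms with passing raccoon present sum to 0.213663, so
  P(passing raccoon | barking, intruder) = 0.213663 / 0.527475 ≈ 0.405

Pr(passing raccoon | barking, intruder) ≈ 0.405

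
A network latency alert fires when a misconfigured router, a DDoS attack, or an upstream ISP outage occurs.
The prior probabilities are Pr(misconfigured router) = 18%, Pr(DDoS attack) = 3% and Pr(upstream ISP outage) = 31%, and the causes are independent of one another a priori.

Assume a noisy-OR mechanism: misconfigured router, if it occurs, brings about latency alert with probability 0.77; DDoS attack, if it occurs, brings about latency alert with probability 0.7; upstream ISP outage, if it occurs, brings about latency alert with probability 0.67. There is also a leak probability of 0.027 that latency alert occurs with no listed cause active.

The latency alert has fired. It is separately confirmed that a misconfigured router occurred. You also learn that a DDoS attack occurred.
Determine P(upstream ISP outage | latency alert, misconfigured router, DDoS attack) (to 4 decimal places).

P(upstream ISP outage | latency alert, misconfigured router, DDoS attack) ≈ 0.3202

Under noisy-OR, P(latency alert | causes) = 1 − (1−0.027)·∏(1−qᵢ) over the active causes.
Weight on upstream ISP outage=true, given the evidence: 0.977845·0.31 = 0.303132
Normalizer over all consistent configurations: 0.932863·0.69 + 0.977845·0.31 = 0.946807
Posterior = 0.303132 / 0.946807 ≈ 0.3202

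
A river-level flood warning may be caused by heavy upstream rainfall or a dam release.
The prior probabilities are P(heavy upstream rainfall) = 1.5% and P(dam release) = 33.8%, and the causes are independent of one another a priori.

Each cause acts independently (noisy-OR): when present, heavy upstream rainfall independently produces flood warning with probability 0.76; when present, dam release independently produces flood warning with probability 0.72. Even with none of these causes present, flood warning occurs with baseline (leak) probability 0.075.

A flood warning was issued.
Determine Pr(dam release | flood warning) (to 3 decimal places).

Pr(dam release | flood warning) ≈ 0.816

Under noisy-OR, P(flood warning | causes) = 1 − (1−0.075)·∏(1−qᵢ) over the active causes.
By total probability over the 4 (heavy upstream rainfall, dam release) configurations:
  P(flood warning) = 0.075×0.985×0.662 + 0.741×0.985×0.338 + 0.778×0.015×0.662 + 0.93784×0.015×0.338
        = 0.048905 + 0.246701 + 0.007726 + 0.004755 = 0.308087
The terms with dam release present sum to 0.251456, so
  P(dam release | flood warning) = 0.251456 / 0.308087 ≈ 0.816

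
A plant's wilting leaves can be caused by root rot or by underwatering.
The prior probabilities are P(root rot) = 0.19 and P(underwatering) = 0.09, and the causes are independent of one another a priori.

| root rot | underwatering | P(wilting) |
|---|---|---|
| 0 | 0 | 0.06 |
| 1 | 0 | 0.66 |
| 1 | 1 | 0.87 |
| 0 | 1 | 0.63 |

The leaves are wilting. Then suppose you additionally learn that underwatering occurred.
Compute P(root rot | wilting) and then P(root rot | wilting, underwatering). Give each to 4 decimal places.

P(root rot | wilting) ≈ 0.5886; P(root rot | wilting, underwatering) ≈ 0.2447

Sum P(wilting|·) weighted by the priors over the 4 (root rot, underwatering) configurations:
  P(wilting) = 0.06·0.81·0.91 + 0.63·0.81·0.09 + 0.66·0.19·0.91 + 0.87·0.19·0.09
        = 0.044226 + 0.045927 + 0.114114 + 0.014877 = 0.219144
Configurations with root rot contribute 0.128991, so
  P(root rot | wilting) = 0.128991 / 0.219144 ≈ 0.5886

With the extra evidence:
Numerator (weight on configurations with root rot): 0.87*0.19 = 0.165300
The normalizing constant is 0.63*0.81 + 0.87*0.19 = 0.675600
Posterior = 0.165300 / 0.675600 ≈ 0.2447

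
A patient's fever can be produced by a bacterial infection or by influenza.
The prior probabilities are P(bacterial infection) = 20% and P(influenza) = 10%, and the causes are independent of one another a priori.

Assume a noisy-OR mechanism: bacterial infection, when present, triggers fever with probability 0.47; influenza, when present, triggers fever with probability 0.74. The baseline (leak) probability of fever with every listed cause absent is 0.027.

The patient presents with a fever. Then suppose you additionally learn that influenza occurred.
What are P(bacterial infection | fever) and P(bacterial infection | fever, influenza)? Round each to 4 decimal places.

P(bacterial infection | fever) ≈ 0.5688; P(bacterial infection | fever, influenza) ≈ 0.2247

Under noisy-OR, P(fever | causes) = 1 − (1−0.027)·∏(1−qᵢ) over the active causes.
P(fever) = 0.027·0.8·0.9 + 0.74702·0.8·0.1 + 0.48431·0.2·0.9 + 0.865921·0.2·0.1 = 0.019440 + 0.059762 + 0.087176 + 0.017318 = 0.183696
Restricting to configurations with bacterial infection present: 0.087176 + 0.017318 = 0.104494.
Hence the posterior is 0.104494/0.183696 ≈ 0.5688.

Now also conditioning on influenza=true:
Enumerate both values of bacterial infection and weight by the priors:
  P(fever | influenza) = 0.74702×0.8 + 0.865921×0.2
        = 0.597616 + 0.173184 = 0.770800
The terms with bacterial infection present sum to 0.173184, so
  P(bacterial infection | fever, influenza) = 0.173184 / 0.770800 ≈ 0.2247
The drop from 0.5688 to 0.2247 is the explaining-away (discounting) effect.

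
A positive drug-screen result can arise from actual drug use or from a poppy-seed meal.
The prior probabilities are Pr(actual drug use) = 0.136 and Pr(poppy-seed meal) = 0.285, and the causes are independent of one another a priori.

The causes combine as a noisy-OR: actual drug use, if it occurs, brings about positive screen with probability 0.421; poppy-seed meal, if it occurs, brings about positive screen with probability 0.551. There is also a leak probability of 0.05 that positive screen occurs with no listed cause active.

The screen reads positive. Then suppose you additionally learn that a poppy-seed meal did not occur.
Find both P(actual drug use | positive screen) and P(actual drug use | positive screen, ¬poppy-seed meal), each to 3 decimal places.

Under noisy-OR, P(positive screen | causes) = 1 − (1−0.05)·∏(1−qᵢ) over the active causes.
By total probability over the 4 (actual drug use, poppy-seed meal) configurations:
  P(positive screen) = 0.05×0.864×0.715 + 0.57345×0.864×0.285 + 0.44995×0.136×0.715 + 0.753028×0.136×0.285
        = 0.030888 + 0.141206 + 0.043753 + 0.029187 = 0.245034
Configurations with actual drug use contribute 0.072940, so
  P(actual drug use | positive screen) = 0.072940 / 0.245034 ≈ 0.298

Now also conditioning on poppy-seed meal≠true:
P(positive screen | ¬poppy-seed meal) = 0.05*0.864 + 0.44995*0.136 = 0.043200 + 0.061193 = 0.104393
Restricting to configurations with actual drug use present: 0.44995*0.136 = 0.061193.
Hence the posterior is 0.061193/0.104393 ≈ 0.586.

P(actual drug use | positive screen) ≈ 0.298; P(actual drug use | positive screen, ¬poppy-seed meal) ≈ 0.586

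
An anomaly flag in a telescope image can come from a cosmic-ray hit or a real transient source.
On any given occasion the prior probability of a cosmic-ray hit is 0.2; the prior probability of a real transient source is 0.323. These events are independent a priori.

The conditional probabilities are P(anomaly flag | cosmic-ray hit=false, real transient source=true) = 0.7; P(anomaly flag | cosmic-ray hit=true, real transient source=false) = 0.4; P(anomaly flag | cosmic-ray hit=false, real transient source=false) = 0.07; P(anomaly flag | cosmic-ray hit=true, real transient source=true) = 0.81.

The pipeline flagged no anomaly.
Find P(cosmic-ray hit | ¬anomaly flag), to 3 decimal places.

Enumerate the 4 (cosmic-ray hit, real transient source) configurations and weight by the priors:
  P(¬anomaly flag) = 0.93·0.8·0.677 + 0.3·0.8·0.323 + 0.6·0.2·0.677 + 0.19·0.2·0.323
        = 0.503688 + 0.077520 + 0.081240 + 0.012274 = 0.674722
Configurations with cosmic-ray hit contribute 0.093514, so
  P(cosmic-ray hit | ¬anomaly flag) = 0.093514 / 0.674722 ≈ 0.139

P(cosmic-ray hit | ¬anomaly flag) ≈ 0.139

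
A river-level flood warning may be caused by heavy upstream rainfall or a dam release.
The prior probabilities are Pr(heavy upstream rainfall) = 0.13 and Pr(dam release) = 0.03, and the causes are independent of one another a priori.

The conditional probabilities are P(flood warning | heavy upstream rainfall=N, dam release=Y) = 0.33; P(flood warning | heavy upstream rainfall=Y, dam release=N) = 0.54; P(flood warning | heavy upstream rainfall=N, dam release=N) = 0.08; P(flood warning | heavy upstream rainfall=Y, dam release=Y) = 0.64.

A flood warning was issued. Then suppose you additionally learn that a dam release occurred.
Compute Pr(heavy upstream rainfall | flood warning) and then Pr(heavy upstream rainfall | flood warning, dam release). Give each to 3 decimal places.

Pr(heavy upstream rainfall | flood warning) ≈ 0.481; Pr(heavy upstream rainfall | flood warning, dam release) ≈ 0.225

P(flood warning) = 0.08·0.87·0.97 + 0.33·0.87·0.03 + 0.54·0.13·0.97 + 0.64·0.13·0.03 = 0.067512 + 0.008613 + 0.068094 + 0.002496 = 0.146715
The heavy upstream rainfall-present share is 0.068094 + 0.002496 = 0.070590.
So P(heavy upstream rainfall | flood warning) = 0.070590/0.146715 ≈ 0.481.

With the extra evidence:
P(flood warning | dam release) = 0.33*0.87 + 0.64*0.13 = 0.287100 + 0.083200 = 0.370300
Restricting to configurations with heavy upstream rainfall present: 0.64*0.13 = 0.083200.
P(heavy upstream rainfall | flood warning, dam release) = 0.083200 / 0.370300 ≈ 0.225
Conditioning on dam release lowers the posterior on heavy upstream rainfall: the classic explaining-away effect in a common-effect structure.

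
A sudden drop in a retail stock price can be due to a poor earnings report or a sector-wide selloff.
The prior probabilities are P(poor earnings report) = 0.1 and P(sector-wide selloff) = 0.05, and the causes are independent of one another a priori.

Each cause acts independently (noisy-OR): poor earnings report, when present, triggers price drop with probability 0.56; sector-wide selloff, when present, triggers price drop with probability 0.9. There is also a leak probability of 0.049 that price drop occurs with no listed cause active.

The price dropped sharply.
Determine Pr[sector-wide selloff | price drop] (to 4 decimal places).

Pr[sector-wide selloff | price drop] ≈ 0.3190

Under noisy-OR, P(price drop | causes) = 1 − (1−0.049)·∏(1−qᵢ) over the active causes.
P(price drop) = 0.049·0.9·0.95 + 0.9049·0.9·0.05 + 0.58156·0.1·0.95 + 0.958156·0.1·0.05 = 0.041895 + 0.040721 + 0.055248 + 0.004791 = 0.142655
Of this, 0.045512 comes from 0.040721 + 0.004791 (the sector-wide selloff=true cases).
P(sector-wide selloff | price drop) = 0.045512 / 0.142655 ≈ 0.3190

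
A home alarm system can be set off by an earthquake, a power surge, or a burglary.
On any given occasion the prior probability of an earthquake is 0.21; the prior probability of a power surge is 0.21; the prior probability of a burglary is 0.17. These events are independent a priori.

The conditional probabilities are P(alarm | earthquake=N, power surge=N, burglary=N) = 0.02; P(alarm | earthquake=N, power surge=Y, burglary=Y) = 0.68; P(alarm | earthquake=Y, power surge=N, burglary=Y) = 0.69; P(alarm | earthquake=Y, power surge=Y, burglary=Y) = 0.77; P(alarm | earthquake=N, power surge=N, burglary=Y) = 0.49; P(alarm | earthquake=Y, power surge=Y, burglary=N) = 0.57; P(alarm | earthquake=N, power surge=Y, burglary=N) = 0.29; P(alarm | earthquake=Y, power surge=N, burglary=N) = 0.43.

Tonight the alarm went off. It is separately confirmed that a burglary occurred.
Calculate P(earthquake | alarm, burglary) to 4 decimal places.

P(alarm | burglary) = 0.49×0.79×0.79 + 0.68×0.79×0.21 + 0.69×0.21×0.79 + 0.77×0.21×0.21 = 0.305809 + 0.112812 + 0.114471 + 0.033957 = 0.567049
The earthquake-present share is 0.114471 + 0.033957 = 0.148428.
Hence the posterior is 0.148428/0.567049 ≈ 0.2618.

P(earthquake | alarm, burglary) ≈ 0.2618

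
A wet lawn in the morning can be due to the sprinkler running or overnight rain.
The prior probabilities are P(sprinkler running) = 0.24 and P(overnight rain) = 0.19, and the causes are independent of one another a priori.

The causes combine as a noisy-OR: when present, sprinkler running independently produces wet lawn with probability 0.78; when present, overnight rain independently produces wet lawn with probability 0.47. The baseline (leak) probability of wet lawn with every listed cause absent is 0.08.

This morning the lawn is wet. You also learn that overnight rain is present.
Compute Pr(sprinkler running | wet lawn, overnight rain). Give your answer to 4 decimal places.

Pr(sprinkler running | wet lawn, overnight rain) ≈ 0.3549

Under noisy-OR, P(wet lawn | causes) = 1 − (1−0.08)·∏(1−qᵢ) over the active causes.
For the numerator, keep only sprinkler running=true terms: 0.892728*0.24 = 0.214255
The normalizing constant is 0.5124*0.76 + 0.892728*0.24 = 0.603679
P(sprinkler running | wet lawn, overnight rain) = 0.214255/0.603679 ≈ 0.3549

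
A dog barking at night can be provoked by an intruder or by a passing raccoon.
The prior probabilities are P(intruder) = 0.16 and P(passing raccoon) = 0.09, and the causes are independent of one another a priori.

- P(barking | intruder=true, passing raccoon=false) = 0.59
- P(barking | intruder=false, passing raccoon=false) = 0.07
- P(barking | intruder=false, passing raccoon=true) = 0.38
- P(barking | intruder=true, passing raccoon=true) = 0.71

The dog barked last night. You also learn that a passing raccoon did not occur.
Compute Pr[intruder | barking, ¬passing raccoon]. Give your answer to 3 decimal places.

Pr[intruder | barking, ¬passing raccoon] ≈ 0.616

Sum P(barking|·) weighted by the priors over both values of intruder:
  P(barking | ¬passing raccoon) = 0.07*0.84 + 0.59*0.16
        = 0.058800 + 0.094400 = 0.153200
Configurations with intruder contribute 0.094400, so
  P(intruder | barking, ¬passing raccoon) = 0.094400 / 0.153200 ≈ 0.616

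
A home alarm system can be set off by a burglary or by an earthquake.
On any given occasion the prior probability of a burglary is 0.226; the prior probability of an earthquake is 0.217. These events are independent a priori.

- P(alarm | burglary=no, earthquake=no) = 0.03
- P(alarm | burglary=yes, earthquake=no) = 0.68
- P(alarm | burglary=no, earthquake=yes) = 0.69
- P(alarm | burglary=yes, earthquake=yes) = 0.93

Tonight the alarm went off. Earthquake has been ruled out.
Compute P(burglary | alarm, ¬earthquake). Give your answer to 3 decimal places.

P(alarm | ¬earthquake) = 0.03*0.774 + 0.68*0.226 = 0.023220 + 0.153680 = 0.176900
Of this, 0.153680 comes from 0.68*0.226 (the burglary=true cases).
Hence the posterior is 0.153680/0.176900 ≈ 0.869.

P(burglary | alarm, ¬earthquake) ≈ 0.869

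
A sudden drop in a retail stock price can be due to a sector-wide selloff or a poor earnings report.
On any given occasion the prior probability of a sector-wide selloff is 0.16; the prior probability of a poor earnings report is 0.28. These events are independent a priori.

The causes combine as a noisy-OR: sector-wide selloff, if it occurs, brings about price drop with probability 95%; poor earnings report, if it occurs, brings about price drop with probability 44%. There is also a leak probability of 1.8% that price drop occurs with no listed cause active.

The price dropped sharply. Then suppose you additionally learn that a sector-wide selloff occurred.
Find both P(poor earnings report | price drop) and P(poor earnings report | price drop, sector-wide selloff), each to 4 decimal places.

P(poor earnings report | price drop) ≈ 0.5537; P(poor earnings report | price drop, sector-wide selloff) ≈ 0.2846

Under noisy-OR, P(price drop | causes) = 1 − (1−0.018)·∏(1−qᵢ) over the active causes.
P(price drop) = 0.018×0.84×0.72 + 0.45008×0.84×0.28 + 0.9509×0.16×0.72 + 0.972504×0.16×0.28 = 0.010886 + 0.105859 + 0.109544 + 0.043568 = 0.269857
Restricting to configurations with poor earnings report present: 0.105859 + 0.043568 = 0.149427.
P(poor earnings report | price drop) = 0.149427 / 0.269857 ≈ 0.5537

Now also conditioning on sector-wide selloff=true:
P(price drop | sector-wide selloff) = 0.9509*0.72 + 0.972504*0.28 = 0.684648 + 0.272301 = 0.956949
The poor earnings report-present share is 0.972504*0.28 = 0.272301.
So P(poor earnings report | price drop, sector-wide selloff) = 0.272301/0.956949 ≈ 0.2846.
The drop from 0.5537 to 0.2846 is the explaining-away (discounting) effect.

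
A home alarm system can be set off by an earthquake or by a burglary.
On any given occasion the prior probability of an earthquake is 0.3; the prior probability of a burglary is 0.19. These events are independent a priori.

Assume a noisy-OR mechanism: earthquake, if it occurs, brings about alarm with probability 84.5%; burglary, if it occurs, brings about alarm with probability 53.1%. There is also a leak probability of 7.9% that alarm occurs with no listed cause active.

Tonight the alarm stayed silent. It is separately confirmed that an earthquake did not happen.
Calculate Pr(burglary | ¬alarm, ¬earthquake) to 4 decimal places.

Pr(burglary | ¬alarm, ¬earthquake) ≈ 0.0991

Under noisy-OR, P(alarm | causes) = 1 − (1−0.079)·∏(1−qᵢ) over the active causes.
Enumerate both values of burglary and weight by the priors:
  P(¬alarm | ¬earthquake) = 0.921*0.81 + 0.431949*0.19
        = 0.746010 + 0.082070 = 0.828080
Configurations with burglary contribute 0.082070, so
  P(burglary | ¬alarm, ¬earthquake) = 0.082070 / 0.828080 ≈ 0.0991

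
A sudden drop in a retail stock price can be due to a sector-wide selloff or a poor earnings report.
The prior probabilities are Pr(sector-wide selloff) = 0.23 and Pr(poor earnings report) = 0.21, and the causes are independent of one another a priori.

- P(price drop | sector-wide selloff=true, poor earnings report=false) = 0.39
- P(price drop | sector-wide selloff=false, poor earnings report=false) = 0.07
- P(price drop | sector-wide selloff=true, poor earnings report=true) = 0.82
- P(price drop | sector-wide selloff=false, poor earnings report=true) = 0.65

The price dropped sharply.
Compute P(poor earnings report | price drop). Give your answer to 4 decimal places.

Enumerate the 4 (sector-wide selloff, poor earnings report) configurations and weight by the priors:
  P(price drop) = 0.07*0.77*0.79 + 0.65*0.77*0.21 + 0.39*0.23*0.79 + 0.82*0.23*0.21
        = 0.042581 + 0.105105 + 0.070863 + 0.039606 = 0.258155
The terms with poor earnings report present sum to 0.144711, so
  P(poor earnings report | price drop) = 0.144711 / 0.258155 ≈ 0.5606

P(poor earnings report | price drop) ≈ 0.5606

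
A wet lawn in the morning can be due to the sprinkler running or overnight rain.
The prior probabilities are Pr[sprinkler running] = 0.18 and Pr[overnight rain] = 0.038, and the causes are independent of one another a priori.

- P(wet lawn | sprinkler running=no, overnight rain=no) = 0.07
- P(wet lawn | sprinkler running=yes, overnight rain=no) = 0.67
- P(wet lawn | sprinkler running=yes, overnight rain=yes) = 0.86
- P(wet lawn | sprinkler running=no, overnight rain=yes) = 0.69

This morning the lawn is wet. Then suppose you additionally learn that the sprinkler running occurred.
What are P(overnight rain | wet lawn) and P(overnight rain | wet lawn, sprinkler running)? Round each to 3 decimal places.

P(wet lawn) = 0.07*0.82*0.962 + 0.69*0.82*0.038 + 0.67*0.18*0.962 + 0.86*0.18*0.038 = 0.055219 + 0.021500 + 0.116017 + 0.005882 = 0.198618
Of this, 0.027382 comes from 0.021500 + 0.005882 (the overnight rain=true cases).
P(overnight rain | wet lawn) = 0.027382 / 0.198618 ≈ 0.138

Now condition on the additional information:
For the numerator, keep only overnight rain=true terms: 0.86×0.038 = 0.032680
Normalizer over all consistent configurations: 0.67×0.962 + 0.86×0.038 = 0.677220
Posterior = 0.032680 / 0.677220 ≈ 0.048

P(overnight rain | wet lawn) ≈ 0.138; P(overnight rain | wet lawn, sprinkler running) ≈ 0.048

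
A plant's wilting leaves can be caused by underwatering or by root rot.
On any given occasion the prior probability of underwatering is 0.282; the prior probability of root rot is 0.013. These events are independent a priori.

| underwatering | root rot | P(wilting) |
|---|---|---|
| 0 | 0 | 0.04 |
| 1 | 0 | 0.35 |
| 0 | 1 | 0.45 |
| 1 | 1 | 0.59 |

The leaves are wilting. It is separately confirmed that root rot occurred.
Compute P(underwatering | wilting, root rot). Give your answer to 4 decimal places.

By total probability over both values of underwatering:
  P(wilting | root rot) = 0.45*0.718 + 0.59*0.282
        = 0.323100 + 0.166380 = 0.489480
Keeping only the underwatering-present terms gives 0.166380, so
  P(underwatering | wilting, root rot) = 0.166380 / 0.489480 ≈ 0.3399

P(underwatering | wilting, root rot) ≈ 0.3399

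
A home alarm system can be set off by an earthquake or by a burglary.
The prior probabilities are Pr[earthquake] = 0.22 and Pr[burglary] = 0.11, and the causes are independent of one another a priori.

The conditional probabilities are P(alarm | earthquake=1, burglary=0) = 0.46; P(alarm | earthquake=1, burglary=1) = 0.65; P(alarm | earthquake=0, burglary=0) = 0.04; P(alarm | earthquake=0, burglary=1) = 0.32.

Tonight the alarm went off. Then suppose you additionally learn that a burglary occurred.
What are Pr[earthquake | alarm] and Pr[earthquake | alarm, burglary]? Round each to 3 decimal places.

Pr[earthquake | alarm] ≈ 0.657; Pr[earthquake | alarm, burglary] ≈ 0.364

P(alarm) = 0.04*0.78*0.89 + 0.32*0.78*0.11 + 0.46*0.22*0.89 + 0.65*0.22*0.11 = 0.027768 + 0.027456 + 0.090068 + 0.015730 = 0.161022
Restricting to configurations with earthquake present: 0.090068 + 0.015730 = 0.105798.
Hence the posterior is 0.105798/0.161022 ≈ 0.657.

Now also conditioning on burglary=true:
Weight on earthquake=true, given the evidence: 0.65·0.22 = 0.143000
Denominator P(alarm | burglary): 0.32·0.78 + 0.65·0.22 = 0.392600
Posterior = 0.143000 / 0.392600 ≈ 0.364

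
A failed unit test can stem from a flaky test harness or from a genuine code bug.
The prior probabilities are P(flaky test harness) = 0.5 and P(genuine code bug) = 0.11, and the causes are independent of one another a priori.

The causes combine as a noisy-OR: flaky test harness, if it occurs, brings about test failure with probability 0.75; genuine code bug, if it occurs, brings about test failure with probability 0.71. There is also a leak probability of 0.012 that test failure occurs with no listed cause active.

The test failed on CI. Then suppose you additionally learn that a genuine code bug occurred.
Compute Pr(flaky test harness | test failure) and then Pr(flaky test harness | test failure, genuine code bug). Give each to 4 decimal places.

Under noisy-OR, P(test failure | causes) = 1 − (1−0.012)·∏(1−qᵢ) over the active causes.
For the numerator, keep only flaky test harness=true terms: 0.335085 + 0.051060 = 0.386145
Denominator P(test failure): 0.012×0.5×0.89 + 0.71348×0.5×0.11 + 0.753×0.5×0.89 + 0.92837×0.5×0.11 = 0.430726
P(flaky test harness | test failure) = 0.386145/0.430726 ≈ 0.8965

Now condition on the additional information:
Numerator (weight on configurations with flaky test harness): 0.92837·0.5 = 0.464185
Normalizer over all consistent configurations: 0.71348·0.5 + 0.92837·0.5 = 0.820925
P(flaky test harness | test failure, genuine code bug) = 0.464185/0.820925 ≈ 0.5654

Pr(flaky test harness | test failure) ≈ 0.8965; Pr(flaky test harness | test failure, genuine code bug) ≈ 0.5654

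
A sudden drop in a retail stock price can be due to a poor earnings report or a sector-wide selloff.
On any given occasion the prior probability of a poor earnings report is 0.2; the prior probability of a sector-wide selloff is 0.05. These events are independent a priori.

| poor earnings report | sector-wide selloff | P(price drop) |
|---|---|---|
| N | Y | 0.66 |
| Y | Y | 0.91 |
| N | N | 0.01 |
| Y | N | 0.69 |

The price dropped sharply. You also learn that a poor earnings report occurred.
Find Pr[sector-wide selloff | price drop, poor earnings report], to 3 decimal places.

P(price drop | poor earnings report) = 0.69*0.95 + 0.91*0.05 = 0.655500 + 0.045500 = 0.701000
Restricting to configurations with sector-wide selloff present: 0.91*0.05 = 0.045500.
P(sector-wide selloff | price drop, poor earnings report) = 0.045500 / 0.701000 ≈ 0.065

Pr[sector-wide selloff | price drop, poor earnings report] ≈ 0.065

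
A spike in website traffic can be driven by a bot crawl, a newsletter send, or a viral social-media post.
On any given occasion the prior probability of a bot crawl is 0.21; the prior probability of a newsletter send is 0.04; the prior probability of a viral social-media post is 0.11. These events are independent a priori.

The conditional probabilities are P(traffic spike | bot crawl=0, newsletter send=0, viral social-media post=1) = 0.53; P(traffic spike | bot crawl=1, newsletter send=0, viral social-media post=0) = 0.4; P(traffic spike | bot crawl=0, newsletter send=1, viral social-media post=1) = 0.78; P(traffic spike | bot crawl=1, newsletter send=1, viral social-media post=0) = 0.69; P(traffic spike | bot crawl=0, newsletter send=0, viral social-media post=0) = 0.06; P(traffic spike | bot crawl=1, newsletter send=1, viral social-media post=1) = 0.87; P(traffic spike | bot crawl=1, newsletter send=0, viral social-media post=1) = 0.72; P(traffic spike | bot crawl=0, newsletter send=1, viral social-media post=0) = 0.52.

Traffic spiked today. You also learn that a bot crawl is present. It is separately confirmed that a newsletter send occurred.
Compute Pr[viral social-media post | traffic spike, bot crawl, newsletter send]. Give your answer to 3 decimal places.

By total probability over both values of viral social-media post:
  P(traffic spike | bot crawl, newsletter send) = 0.69·0.89 + 0.87·0.11
        = 0.614100 + 0.095700 = 0.709800
Keeping only the viral social-media post-present terms gives 0.095700, so
  P(viral social-media post | traffic spike, bot crawl, newsletter send) = 0.095700 / 0.709800 ≈ 0.135

Pr[viral social-media post | traffic spike, bot crawl, newsletter send] ≈ 0.135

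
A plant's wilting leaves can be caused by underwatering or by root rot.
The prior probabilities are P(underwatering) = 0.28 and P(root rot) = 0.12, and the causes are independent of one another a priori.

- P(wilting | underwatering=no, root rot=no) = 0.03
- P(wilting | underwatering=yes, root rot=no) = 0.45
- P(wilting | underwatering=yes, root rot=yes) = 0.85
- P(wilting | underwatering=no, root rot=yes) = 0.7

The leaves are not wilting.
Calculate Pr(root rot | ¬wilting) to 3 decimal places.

Sum P(¬wilting|·) weighted by the priors over the 4 (underwatering, root rot) configurations:
  P(¬wilting) = 0.97·0.72·0.88 + 0.3·0.72·0.12 + 0.55·0.28·0.88 + 0.15·0.28·0.12
        = 0.614592 + 0.025920 + 0.135520 + 0.005040 = 0.781072
Configurations with root rot contribute 0.030960, so
  P(root rot | ¬wilting) = 0.030960 / 0.781072 ≈ 0.040

Pr(root rot | ¬wilting) ≈ 0.040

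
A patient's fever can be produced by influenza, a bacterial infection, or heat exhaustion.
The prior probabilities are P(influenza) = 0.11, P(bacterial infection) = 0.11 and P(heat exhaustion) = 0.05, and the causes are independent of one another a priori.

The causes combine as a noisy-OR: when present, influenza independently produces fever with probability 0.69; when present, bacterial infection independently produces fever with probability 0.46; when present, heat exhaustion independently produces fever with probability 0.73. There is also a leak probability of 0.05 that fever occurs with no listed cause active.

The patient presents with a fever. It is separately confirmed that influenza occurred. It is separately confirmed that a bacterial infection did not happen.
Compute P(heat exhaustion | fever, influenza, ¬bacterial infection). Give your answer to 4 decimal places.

P(heat exhaustion | fever, influenza, ¬bacterial infection) ≈ 0.0643

Under noisy-OR, P(fever | causes) = 1 − (1−0.05)·∏(1−qᵢ) over the active causes.
P(fever | influenza, ¬bacterial infection) = 0.7055·0.95 + 0.920485·0.05 = 0.670225 + 0.046024 = 0.716249
Restricting to configurations with heat exhaustion present: 0.920485·0.05 = 0.046024.
So P(heat exhaustion | fever, influenza, ¬bacterial infection) = 0.046024/0.716249 ≈ 0.0643.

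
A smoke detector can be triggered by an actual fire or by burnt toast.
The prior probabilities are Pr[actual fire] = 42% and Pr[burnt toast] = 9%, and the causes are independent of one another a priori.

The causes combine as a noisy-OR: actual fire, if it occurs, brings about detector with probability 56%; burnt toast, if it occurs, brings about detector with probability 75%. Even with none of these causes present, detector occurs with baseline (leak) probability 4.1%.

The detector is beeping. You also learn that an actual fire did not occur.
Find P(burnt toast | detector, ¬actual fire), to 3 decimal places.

Under noisy-OR, P(detector | causes) = 1 − (1−0.041)·∏(1−qᵢ) over the active causes.
Weight on burnt toast=true, given the evidence: 0.76025*0.09 = 0.068422
The normalizing constant is 0.041*0.91 + 0.76025*0.09 = 0.105732
Posterior = 0.068422 / 0.105732 ≈ 0.647

P(burnt toast | detector, ¬actual fire) ≈ 0.647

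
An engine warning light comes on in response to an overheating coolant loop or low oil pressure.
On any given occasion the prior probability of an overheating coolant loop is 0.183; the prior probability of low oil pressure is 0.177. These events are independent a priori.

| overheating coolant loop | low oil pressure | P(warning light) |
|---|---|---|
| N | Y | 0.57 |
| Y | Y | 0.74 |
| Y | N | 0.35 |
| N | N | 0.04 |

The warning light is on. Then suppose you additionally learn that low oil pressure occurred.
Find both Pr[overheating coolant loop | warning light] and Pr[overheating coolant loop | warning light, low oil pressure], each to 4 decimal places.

P(warning light) = 0.04×0.817×0.823 + 0.57×0.817×0.177 + 0.35×0.183×0.823 + 0.74×0.183×0.177 = 0.026896 + 0.082427 + 0.052713 + 0.023969 = 0.186005
Of this, 0.076682 comes from 0.052713 + 0.023969 (the overheating coolant loop=true cases).
So P(overheating coolant loop | warning light) = 0.076682/0.186005 ≈ 0.4123.

Now condition on the additional information:
P(warning light | low oil pressure) = 0.57×0.817 + 0.74×0.183 = 0.465690 + 0.135420 = 0.601110
Of this, 0.135420 comes from 0.74×0.183 (the overheating coolant loop=true cases).
Hence the posterior is 0.135420/0.601110 ≈ 0.2253.
Conditioning on low oil pressure lowers the posterior on overheating coolant loop: the classic explaining-away effect in a common-effect structure.

Pr[overheating coolant loop | warning light] ≈ 0.4123; Pr[overheating coolant loop | warning light, low oil pressure] ≈ 0.2253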